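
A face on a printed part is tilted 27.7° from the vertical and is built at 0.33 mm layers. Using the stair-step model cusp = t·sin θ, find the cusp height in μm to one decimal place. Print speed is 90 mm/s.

153.4 μm

Cusp = layer height × sin(27.7°) = 0.33 × 0.4648 = 0.153384 mm = 153.4 μm.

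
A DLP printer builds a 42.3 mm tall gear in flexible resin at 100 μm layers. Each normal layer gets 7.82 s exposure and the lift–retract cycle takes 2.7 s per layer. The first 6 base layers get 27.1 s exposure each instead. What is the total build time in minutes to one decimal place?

Layers = ⌈42.3/0.1⌉ = 423.
Base layers = 6 × (27.1 + 2.7) = 178.8 s.
Remaining layers = 417 × (7.82 + 2.7) = 4386.84 s.
Sum: 178.8 + 4386.84 = 4565.64 s → 76.1 minutes.

76.1 minutes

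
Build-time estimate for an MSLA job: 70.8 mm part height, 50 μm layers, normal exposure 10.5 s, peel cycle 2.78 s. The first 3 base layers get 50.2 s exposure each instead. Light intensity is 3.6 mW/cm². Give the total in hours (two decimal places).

Layer count = ceil(70.8 / 0.05) = 1416.
Burn-in layers = 3 × (50.2 + 2.78), so 158.94 s.
Regular layers = 1413 × (10.5 + 2.78) = 18764.64 s.
Total = 158.94 + 18764.64 = 18923.58 s = 5.26 hours.

5.26 hours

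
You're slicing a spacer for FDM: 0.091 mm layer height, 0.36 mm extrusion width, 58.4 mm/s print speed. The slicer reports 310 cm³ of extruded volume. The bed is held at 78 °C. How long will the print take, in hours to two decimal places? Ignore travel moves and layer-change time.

45.01 hours

Extrusion cross-section = 0.091 × 0.36 = 0.03276 mm².
Total extruded path = 310000/0.03276 = 9462759.5 mm.
Time extruding = 9462759.5 / 58.4 = 162033.6 s.
Converting: 162033.6 s = 45.01 hours.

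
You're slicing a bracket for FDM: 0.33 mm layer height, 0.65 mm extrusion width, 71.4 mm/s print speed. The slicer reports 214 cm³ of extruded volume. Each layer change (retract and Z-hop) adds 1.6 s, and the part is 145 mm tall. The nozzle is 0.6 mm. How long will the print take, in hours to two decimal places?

4.08 hours

Bead cross-section = 0.33 × 0.65 = 0.2145 mm².
Total extruded path = 214000/0.2145 = 997669 mm.
Time extruding = 997669 / 71.4, so 13973 s.
Number of layers: 145 / 0.33 → 440 (rounded up).
Non-print overhead: 440 × 1.6 → 704 s.
Altogether 13973 + 704 = 14677 s, i.e. 4.08 hours.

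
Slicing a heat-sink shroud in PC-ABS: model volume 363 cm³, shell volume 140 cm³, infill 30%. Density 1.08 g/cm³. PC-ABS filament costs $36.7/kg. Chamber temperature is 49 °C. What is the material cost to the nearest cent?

$8.20

Volume inside the shell = 363 − 140, so 223 cm³.
Deposited infill = 0.30 × 223, so 66.9 cm³.
Total extruded = 140 + 66.9 = 206.9 cm³.
Mass = 206.9 × 1.08, so 223.452 g.
At $36.7/kg: 223.452/1000 × 36.7 = $8.20.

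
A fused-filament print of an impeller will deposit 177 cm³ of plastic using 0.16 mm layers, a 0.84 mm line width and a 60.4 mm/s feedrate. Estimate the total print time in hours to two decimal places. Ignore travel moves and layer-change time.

6.06 hours

Bead cross-section = 0.16 × 0.84, so 0.1344 mm².
Total extruded path = 177000/0.1344 = 1316964.3 mm.
Extrusion time = 1316964.3 / 60.4 = 21804 s.
That's 21804 s → 6.06 hours.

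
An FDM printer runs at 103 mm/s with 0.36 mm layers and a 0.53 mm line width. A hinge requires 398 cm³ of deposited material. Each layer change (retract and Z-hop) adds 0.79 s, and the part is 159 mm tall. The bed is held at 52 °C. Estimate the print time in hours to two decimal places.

Extrusion cross-section: 0.36 × 0.53 → 0.1908 mm².
Toolpath length = 398 cm³ / 0.1908 mm² = 398000 / 0.1908 = 2085953.9 mm.
Extrusion time: 2085953.9 / 103 → 20252 s.
Layers = ⌈159/0.36⌉ = 442.
Layer-change overhead = 442 × 0.79 = 349.18 s.
Total = 20252 + 349.18 = 20601.18 s = 5.72 hours.

5.72 hours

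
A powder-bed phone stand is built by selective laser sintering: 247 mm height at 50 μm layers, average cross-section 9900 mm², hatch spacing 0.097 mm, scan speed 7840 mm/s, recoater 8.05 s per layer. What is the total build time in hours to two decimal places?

28.91 hours

Layer count = ceil(247 / 0.05) = 4940.
Hatch length per layer = 9900 / 0.097 = 102061.9 mm.
Scan time per layer = 102061.9 / 7840 = 13.0181 s.
Layer cycle: 13.0181 + 8.05 → 21.0681 s.
4940 layers × 21.0681 s/layer = 104076.414 s, i.e. 28.91 hours.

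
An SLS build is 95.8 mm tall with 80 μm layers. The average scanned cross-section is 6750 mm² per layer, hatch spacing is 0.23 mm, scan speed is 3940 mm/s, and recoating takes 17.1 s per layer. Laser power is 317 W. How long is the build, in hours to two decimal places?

Layer count = ceil(95.8 / 0.08) = 1198.
Scan path per layer = 6750 / 0.23 = 29347.8 mm.
Per-layer scan time = 29347.8 / 3940 = 7.4487 s.
Per-layer time = 7.4487 + 17.1, so 24.5487 s.
Build time = 1198 × 24.5487 = 29409.3426 s = 8.17 hours.

8.17 hours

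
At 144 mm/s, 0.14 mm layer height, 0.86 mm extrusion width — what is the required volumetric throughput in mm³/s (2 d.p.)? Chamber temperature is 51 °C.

17.34

Extrusion cross-section = 0.14 × 0.86, so 0.1204 mm².
Volumetric flow = 144 × 0.1204 = 17.34 mm³/s.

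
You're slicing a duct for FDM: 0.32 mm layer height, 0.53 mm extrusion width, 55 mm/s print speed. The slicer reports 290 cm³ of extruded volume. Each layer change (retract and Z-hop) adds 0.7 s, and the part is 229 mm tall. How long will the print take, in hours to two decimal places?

Bead cross-section = 0.32 × 0.53, so 0.1696 mm².
Total extruded path = 290000/0.1696 = 1709905.7 mm.
Time extruding = 1709905.7 / 55 = 31089.2 s.
Number of layers: 229 / 0.32 → 716 (rounded up).
Non-print overhead = 716 × 0.7, so 501.2 s.
Altogether 31089.2 + 501.2 = 31590.4 s, i.e. 8.78 hours.

8.78 hours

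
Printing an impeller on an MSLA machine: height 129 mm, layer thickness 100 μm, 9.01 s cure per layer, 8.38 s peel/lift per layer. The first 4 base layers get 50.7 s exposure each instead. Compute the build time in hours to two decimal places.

6.28 hours

Number of layers: 129 / 0.1 → 1290 (rounded up).
Bottom layers = 4 × (50.7 + 8.38) = 236.32 s.
Normal layers = 1286 × (9.01 + 8.38) = 22363.54 s.
Total = 236.32 + 22363.54 = 22599.86 s = 6.28 hours.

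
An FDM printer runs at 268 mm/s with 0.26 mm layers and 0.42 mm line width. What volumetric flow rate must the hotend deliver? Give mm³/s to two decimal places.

29.27

Extrusion cross-section = 0.26 × 0.42 = 0.1092 mm².
Volumetric flow = 268 × 0.1092 = 29.27 mm³/s.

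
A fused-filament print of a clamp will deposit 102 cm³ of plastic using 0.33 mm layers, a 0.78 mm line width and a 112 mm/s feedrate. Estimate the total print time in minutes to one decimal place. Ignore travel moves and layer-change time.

59.0 minutes

Extrusion cross-section = 0.33 × 0.78 = 0.2574 mm².
Total extruded path = 102000/0.2574 = 396270.4 mm.
Print-move time = 396270.4 / 112 = 3538.1 s.
That's 3538.1 s → 59.0 minutes.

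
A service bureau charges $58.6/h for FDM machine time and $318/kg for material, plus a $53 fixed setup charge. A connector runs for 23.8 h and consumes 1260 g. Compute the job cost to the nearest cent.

$1848.36

Machine cost: 58.6 × 23.8 → $1394.68.
Feedstock cost = 318 × 1260/1000 = $400.68.
Total = 1394.68 + 400.68 + 53 = $1848.36.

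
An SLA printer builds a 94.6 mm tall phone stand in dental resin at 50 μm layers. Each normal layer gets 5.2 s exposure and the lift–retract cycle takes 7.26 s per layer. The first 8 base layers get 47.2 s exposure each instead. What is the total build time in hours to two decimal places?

6.64 hours

Layer count = ceil(94.6 / 0.05) = 1892.
Base layers = 8 × (47.2 + 7.26) = 435.68 s.
Regular layers = 1884 × (5.2 + 7.26) = 23474.64 s.
Total = 435.68 + 23474.64 = 23910.32 s = 6.64 hours.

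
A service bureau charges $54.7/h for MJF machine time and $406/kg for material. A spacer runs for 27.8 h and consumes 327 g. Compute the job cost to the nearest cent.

Time charge = 54.7 × 27.8 = $1520.66.
Feedstock cost: 406 × 327/1000 → $132.762.
Total = 1520.66 + 132.762 = 1653.422 ≈ $1653.42.

$1653.42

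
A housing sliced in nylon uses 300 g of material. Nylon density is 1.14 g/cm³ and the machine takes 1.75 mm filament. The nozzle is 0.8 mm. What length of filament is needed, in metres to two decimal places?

Volume = 300 g / 1.14 g·cm⁻³ = 263.1579 cm³ = 263157.9 mm³.
Cross-section of 1.75 mm filament: π·(1.75/2)² = 2.4053 mm².
Length = 263157.9 / 2.4053 = 109407.52 mm = 109.41 m.

109.41 m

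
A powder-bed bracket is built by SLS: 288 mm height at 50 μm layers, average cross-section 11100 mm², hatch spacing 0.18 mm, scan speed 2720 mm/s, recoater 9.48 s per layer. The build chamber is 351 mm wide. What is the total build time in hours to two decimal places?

51.44 hours

Number of layers: 288 / 0.05 → 5760 (rounded up).
Per-layer scan distance = 11100 / 0.18, so 61666.7 mm.
Per-layer scan time = 61666.7 / 2720 = 22.6716 s.
Time per layer = 22.6716 + 9.48 = 32.1516 s.
5760 layers × 32.1516 s/layer = 185193.216 s, i.e. 51.44 hours.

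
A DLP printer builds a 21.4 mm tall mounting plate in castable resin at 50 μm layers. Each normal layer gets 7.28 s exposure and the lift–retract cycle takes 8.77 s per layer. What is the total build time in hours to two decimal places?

1.91 hours

Number of layers: 21.4 / 0.05 → 428 (rounded up).
Each layer takes = 7.28 + 8.77, so 16.05 s.
Total = 428 × 16.05 = 6869.4 s = 1.91 hours.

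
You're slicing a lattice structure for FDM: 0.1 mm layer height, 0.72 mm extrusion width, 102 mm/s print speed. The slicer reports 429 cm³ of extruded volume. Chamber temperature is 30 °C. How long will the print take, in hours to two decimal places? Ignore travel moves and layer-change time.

16.23 hours

Bead cross-section = 0.1 × 0.72 = 0.072 mm².
Toolpath length = 429 cm³ / 0.072 mm² = 429000 / 0.072 = 5958333.3 mm.
Time extruding = 5958333.3 / 102 = 58415 s.
That's 58415 s → 16.23 hours.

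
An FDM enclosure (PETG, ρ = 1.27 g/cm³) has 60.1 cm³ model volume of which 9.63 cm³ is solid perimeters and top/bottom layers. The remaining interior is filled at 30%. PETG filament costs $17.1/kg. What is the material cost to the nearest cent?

Infill region: 60.1 − 9.63 → 50.47 cm³.
Infill volume: 0.30 × 50.47 → 15.141 cm³.
Deposited volume = 9.63 + 15.141 = 24.771 cm³.
Mass = 24.771 × 1.27, so 31.45917 g.
Cost = 31.45917 g / 1000 × $17.1/kg = $0.54.

$0.54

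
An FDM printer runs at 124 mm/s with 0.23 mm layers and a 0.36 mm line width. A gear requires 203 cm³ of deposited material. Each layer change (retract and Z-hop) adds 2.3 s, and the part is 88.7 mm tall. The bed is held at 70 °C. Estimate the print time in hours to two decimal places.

5.74 hours

Line area = 0.23 × 0.36 = 0.0828 mm².
Total extruded path = 203000/0.0828 = 2451690.8 mm.
Print-move time = 2451690.8 / 124, so 19771.7 s.
Layer count = ceil(88.7 / 0.23) = 386.
Layer-change overhead = 386 × 2.3 = 887.8 s.
Altogether 19771.7 + 887.8 = 20659.5 s, i.e. 5.74 hours.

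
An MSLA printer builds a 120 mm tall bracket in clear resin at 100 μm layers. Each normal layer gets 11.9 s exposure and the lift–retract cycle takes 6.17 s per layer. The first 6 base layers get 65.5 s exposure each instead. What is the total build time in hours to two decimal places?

6.11 hours

Number of layers: 120 / 0.1 → 1200 (rounded up).
Burn-in layers: 6 × (65.5 + 6.17) → 430.02 s.
Normal layers: 1194 × (11.9 + 6.17) → 21575.58 s.
Total = 430.02 + 21575.58 = 22005.6 s = 6.11 hours.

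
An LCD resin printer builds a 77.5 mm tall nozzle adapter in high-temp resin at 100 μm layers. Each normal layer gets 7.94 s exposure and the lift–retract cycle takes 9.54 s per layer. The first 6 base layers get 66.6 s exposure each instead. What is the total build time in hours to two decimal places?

Layer count = ceil(77.5 / 0.1) = 775.
Base layers = 6 × (66.6 + 9.54) = 456.84 s.
Remaining layers = 769 × (7.94 + 9.54), so 13442.12 s.
Sum: 456.84 + 13442.12 = 13898.96 s → 3.86 hours.

3.86 hours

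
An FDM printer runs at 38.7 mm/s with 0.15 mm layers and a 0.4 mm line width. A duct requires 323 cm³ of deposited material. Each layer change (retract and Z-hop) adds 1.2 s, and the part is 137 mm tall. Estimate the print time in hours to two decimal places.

Bead cross-section = 0.15 × 0.4, so 0.06 mm².
Path length: 323000 mm³ / 0.06 mm² → 5383333.3 mm.
Extrusion time = 5383333.3 / 38.7 = 139104.2 s.
Layer count = ceil(137 / 0.15) = 914.
Layer-change overhead = 914 × 1.2 = 1096.8 s.
Total = 139104.2 + 1096.8 = 140201 s = 38.94 hours.

38.94 hours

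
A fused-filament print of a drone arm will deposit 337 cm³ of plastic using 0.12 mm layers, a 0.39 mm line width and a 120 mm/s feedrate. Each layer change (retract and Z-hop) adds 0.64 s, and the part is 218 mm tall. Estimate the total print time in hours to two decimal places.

16.99 hours

Line area: 0.12 × 0.39 → 0.0468 mm².
Total extruded path = 337000/0.0468 = 7200854.7 mm.
Extrusion time = 7200854.7 / 120 = 60007.1 s.
Number of layers: 218 / 0.12 → 1817 (rounded up).
Layer-change overhead = 1817 × 0.64, so 1162.88 s.
Altogether 60007.1 + 1162.88 = 61169.98 s, i.e. 16.99 hours.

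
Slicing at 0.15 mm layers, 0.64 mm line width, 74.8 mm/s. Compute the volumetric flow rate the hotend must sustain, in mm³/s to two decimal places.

A = 0.15 × 0.64, so 0.096 mm².
Q = v·A = 74.8 × 0.096 = 7.18 mm³/s.

7.18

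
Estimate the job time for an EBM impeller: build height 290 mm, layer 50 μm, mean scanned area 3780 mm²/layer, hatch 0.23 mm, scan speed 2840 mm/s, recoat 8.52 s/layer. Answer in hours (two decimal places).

23.05 hours

Layers = ⌈290/0.05⌉ = 5800.
Hatch length per layer = 3780 / 0.23 = 16434.8 mm.
Beam time per layer: 16434.8 / 2840 → 5.7869 s.
Per-layer time: 5.7869 + 8.52 → 14.3069 s.
Total: 5800 × 14.3069 s = 82980.02 s → 23.05 hours.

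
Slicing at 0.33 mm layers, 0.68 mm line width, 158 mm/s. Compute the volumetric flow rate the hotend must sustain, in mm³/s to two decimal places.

A: 0.33 × 0.68 → 0.2244 mm².
Q = v·A = 158 × 0.2244 = 35.46 mm³/s.

35.46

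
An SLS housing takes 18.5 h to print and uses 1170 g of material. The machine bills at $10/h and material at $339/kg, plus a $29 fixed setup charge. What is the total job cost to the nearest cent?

Machine-time cost = 10 × 18.5 = $185.00.
Material charge: 339 × 1170/1000 → $396.63.
Adding setup: 185.00 + 396.63 + 29 → $610.63.

$610.63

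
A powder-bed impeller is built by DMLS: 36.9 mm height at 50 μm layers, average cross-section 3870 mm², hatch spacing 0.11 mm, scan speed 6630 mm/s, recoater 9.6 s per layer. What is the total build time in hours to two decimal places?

3.06 hours

Number of layers: 36.9 / 0.05 → 738 (rounded up).
Per-layer scan distance = 3870 / 0.11 = 35181.8 mm.
Laser time per layer = 35181.8 / 6630, so 5.3065 s.
Layer cycle: 5.3065 + 9.6 → 14.9065 s.
738 layers × 14.9065 s/layer = 11000.997 s, i.e. 3.06 hours.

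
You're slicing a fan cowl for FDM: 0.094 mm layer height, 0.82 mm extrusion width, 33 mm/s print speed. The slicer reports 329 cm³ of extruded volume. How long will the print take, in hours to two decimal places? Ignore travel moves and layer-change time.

Extrusion cross-section = 0.094 × 0.82 = 0.07708 mm².
Total extruded path = 329000/0.07708 = 4268292.7 mm.
Time extruding: 4268292.7 / 33 → 129342.2 s.
That's 129342.2 s → 35.93 hours.

35.93 hours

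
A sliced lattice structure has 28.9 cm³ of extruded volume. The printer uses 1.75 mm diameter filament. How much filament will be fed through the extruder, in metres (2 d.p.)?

Cross-section of 1.75 mm filament: π·(1.75/2)² = 2.4053 mm².
L = 28900 mm³ / 2.4053 mm² = 12015.13 mm, i.e. 12.02 m.

12.02 m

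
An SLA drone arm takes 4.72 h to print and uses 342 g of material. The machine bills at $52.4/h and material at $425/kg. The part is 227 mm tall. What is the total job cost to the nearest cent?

Machine-time cost = 52.4 × 4.72 = $247.328.
Material cost = 425 × 342/1000 = $145.35.
Job cost: 247.328 + 145.35 = 392.678 ≈ $392.68.

$392.68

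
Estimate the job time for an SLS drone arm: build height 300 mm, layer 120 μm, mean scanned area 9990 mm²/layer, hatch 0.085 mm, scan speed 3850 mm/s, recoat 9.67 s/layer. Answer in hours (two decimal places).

Number of layers: 300 / 0.12 → 2500 (rounded up).
Scan path per layer = 9990 / 0.085 = 117529.4 mm.
Scan time per layer = 117529.4 / 3850 = 30.5271 s.
Layer cycle: 30.5271 + 9.67 → 40.1971 s.
Build time = 2500 × 40.1971 = 100492.75 s = 27.91 hours.

27.91 hours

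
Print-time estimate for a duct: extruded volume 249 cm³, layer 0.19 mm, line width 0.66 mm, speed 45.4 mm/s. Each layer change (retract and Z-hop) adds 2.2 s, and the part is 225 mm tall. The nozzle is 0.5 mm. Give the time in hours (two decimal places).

12.87 hours

Line area = 0.19 × 0.66, so 0.1254 mm².
Total extruded path = 249000/0.1254 = 1985645.9 mm.
Time extruding: 1985645.9 / 45.4 → 43736.7 s.
Layers = ⌈225/0.19⌉ = 1185.
Layer-change overhead: 1185 × 2.2 → 2607 s.
Total = 43736.7 + 2607 = 46343.7 s = 12.87 hours.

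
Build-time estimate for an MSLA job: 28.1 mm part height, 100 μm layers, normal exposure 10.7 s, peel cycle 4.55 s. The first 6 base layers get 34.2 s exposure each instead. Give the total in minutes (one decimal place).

73.8 minutes

Layer count = ceil(28.1 / 0.1) = 281.
Burn-in layers: 6 × (34.2 + 4.55) → 232.5 s.
Normal layers: 275 × (10.7 + 4.55) → 4193.75 s.
Total = 232.5 + 4193.75 = 4426.25 s = 73.8 minutes.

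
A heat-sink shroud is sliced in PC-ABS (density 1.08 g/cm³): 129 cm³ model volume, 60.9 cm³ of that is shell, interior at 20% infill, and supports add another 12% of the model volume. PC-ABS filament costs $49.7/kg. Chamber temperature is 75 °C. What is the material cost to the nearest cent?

Infill region: 129 − 60.9 → 68.1 cm³.
Deposited infill = 0.20 × 68.1, so 13.62 cm³.
Support = 0.12 × 129 = 15.48 cm³.
Total extruded = 60.9 + 13.62 + 15.48 = 90 cm³.
Mass = 90 × 1.08, so 97.2 g.
Cost = 97.2 g / 1000 × $49.7/kg = $4.83.

$4.83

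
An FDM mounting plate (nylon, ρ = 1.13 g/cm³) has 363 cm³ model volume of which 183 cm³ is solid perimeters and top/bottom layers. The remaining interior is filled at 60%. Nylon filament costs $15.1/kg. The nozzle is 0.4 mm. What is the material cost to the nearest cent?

Interior volume = 363 − 183, so 180 cm³.
Infill volume = 0.60 × 180, so 108 cm³.
Deposited volume = 183 + 108, so 291 cm³.
Mass = 291 × 1.13 = 328.83 g.
At $15.1/kg: 328.83/1000 × 15.1 = $4.97.

$4.97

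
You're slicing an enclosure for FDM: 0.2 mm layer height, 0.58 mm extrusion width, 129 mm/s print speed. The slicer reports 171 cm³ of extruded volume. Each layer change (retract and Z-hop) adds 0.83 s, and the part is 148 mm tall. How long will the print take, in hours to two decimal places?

3.34 hours

Line area = 0.2 × 0.58 = 0.116 mm².
Total extruded path = 171000/0.116 = 1474137.9 mm.
Extrusion time = 1474137.9 / 129, so 11427.4 s.
Number of layers: 148 / 0.2 → 740 (rounded up).
Layer-change overhead: 740 × 0.83 → 614.2 s.
Altogether 11427.4 + 614.2 = 12041.6 s, i.e. 3.34 hours.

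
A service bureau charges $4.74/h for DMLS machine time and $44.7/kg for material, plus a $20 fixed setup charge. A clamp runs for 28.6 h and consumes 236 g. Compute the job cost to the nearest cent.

Machine-time cost: 4.74 × 28.6 → $135.564.
Material charge: 44.7 × 236/1000 → $10.5492.
Total = 135.564 + 10.5492 + 20 = 166.1132 ≈ $166.11.

$166.11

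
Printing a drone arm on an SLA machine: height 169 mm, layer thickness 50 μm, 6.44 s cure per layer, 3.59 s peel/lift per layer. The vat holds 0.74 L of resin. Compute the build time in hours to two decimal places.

9.42 hours

Layer count = ceil(169 / 0.05) = 3380.
Per-layer time = 6.44 + 3.59 = 10.03 s.
Build time: 3380 × 10.03 s = 33901.4 s, i.e. 9.42 hours.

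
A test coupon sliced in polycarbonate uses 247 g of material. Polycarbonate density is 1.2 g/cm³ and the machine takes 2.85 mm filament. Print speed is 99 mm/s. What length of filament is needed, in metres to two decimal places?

Volume = 247 g / 1.2 g·cm⁻³ = 205.8333 cm³ = 205833.3 mm³.
Filament cross-section = π × (2.85/2)² = 6.3794 mm².
Length = 205833.3 / 6.3794 = 32265.31 mm = 32.27 m.

32.27 m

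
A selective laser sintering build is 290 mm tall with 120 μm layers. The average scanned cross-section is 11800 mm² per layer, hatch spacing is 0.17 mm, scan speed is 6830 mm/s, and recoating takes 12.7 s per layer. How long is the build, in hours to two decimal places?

Layer count = ceil(290 / 0.12) = 2417.
Scan path per layer = 11800 / 0.17, so 69411.8 mm.
Per-layer scan time: 69411.8 / 6830 → 10.1628 s.
Time per layer: 10.1628 + 12.7 → 22.8628 s.
Total: 2417 × 22.8628 s = 55259.3876 s → 15.35 hours.

15.35 hours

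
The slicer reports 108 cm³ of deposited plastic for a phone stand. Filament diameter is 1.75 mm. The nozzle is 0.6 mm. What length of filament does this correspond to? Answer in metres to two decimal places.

Cross-section of 1.75 mm filament: π·(1.75/2)² = 2.4053 mm².
L = 108000 mm³ / 2.4053 mm² = 44900.84 mm, i.e. 44.90 m.

44.90 m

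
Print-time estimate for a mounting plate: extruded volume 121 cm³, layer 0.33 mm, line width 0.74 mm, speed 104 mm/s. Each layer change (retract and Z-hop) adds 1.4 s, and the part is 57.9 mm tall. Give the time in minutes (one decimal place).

83.5 minutes

Line area: 0.33 × 0.74 → 0.2442 mm².
Path length: 121000 mm³ / 0.2442 mm² → 495495.5 mm.
Print-move time: 495495.5 / 104 → 4764.4 s.
Layer count = ceil(57.9 / 0.33) = 176.
Non-print overhead = 176 × 1.4, so 246.4 s.
Altogether 4764.4 + 246.4 = 5010.8 s, i.e. 83.5 minutes.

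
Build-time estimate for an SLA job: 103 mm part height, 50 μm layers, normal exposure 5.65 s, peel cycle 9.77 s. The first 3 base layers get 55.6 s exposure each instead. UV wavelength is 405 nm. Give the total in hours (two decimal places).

8.87 hours

Layer count = ceil(103 / 0.05) = 2060.
Bottom layers = 3 × (55.6 + 9.77) = 196.11 s.
Normal layers = 2057 × (5.65 + 9.77) = 31718.94 s.
Total = 196.11 + 31718.94 = 31915.05 s = 8.87 hours.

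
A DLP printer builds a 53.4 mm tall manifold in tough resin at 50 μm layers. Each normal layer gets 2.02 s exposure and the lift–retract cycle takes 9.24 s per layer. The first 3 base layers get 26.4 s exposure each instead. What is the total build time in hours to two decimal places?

Number of layers: 53.4 / 0.05 → 1068 (rounded up).
Bottom layers = 3 × (26.4 + 9.24) = 106.92 s.
Normal layers = 1065 × (2.02 + 9.24) = 11991.9 s.
Total = 106.92 + 11991.9 = 12098.82 s = 3.36 hours.

3.36 hours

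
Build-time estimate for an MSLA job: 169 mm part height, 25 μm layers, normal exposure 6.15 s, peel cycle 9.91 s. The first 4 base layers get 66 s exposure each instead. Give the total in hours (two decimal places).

30.22 hours

Layer count = ceil(169 / 0.025) = 6760.
Bottom layers: 4 × (66 + 9.91) → 303.64 s.
Regular layers: 6756 × (6.15 + 9.91) → 108501.36 s.
Total = 303.64 + 108501.36 = 108805 s = 30.22 hours.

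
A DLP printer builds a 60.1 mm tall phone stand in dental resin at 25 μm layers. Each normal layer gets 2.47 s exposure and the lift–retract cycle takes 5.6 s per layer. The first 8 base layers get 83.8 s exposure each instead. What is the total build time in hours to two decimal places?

5.57 hours

Number of layers: 60.1 / 0.025 → 2404 (rounded up).
Burn-in layers: 8 × (83.8 + 5.6) → 715.2 s.
Regular layers = 2396 × (2.47 + 5.6), so 19335.72 s.
Sum: 715.2 + 19335.72 = 20050.92 s → 5.57 hours.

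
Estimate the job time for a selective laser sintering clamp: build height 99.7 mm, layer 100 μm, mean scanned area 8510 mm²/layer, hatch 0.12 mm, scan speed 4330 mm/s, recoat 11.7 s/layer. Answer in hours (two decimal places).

7.78 hours

Number of layers: 99.7 / 0.1 → 997 (rounded up).
Scan path per layer: 8510 / 0.12 → 70916.7 mm.
Laser time per layer = 70916.7 / 4330 = 16.378 s.
Per-layer time = 16.378 + 11.7 = 28.078 s.
Build time = 997 × 28.078 = 27993.766 s = 7.78 hours.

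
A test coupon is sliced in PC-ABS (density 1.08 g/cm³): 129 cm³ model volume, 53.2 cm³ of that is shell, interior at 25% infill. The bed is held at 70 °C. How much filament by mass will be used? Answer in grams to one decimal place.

Infill region: 129 − 53.2 → 75.8 cm³.
Infill deposited = 0.25 × 75.8 = 18.95 cm³.
Deposited volume = 53.2 + 18.95, so 72.15 cm³.
Mass = 72.15 × 1.08 = 77.922 g.

77.9 g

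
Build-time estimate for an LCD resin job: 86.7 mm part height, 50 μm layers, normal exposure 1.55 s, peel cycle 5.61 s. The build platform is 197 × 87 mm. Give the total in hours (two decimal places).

3.45 hours

Number of layers: 86.7 / 0.05 → 1734 (rounded up).
Per-layer time: 1.55 + 5.61 → 7.16 s.
Total = 1734 × 7.16 = 12415.44 s = 3.45 hours.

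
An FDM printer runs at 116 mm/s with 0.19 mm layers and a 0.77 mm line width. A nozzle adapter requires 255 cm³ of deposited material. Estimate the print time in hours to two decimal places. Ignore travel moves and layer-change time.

4.17 hours

Extrusion cross-section = 0.19 × 0.77 = 0.1463 mm².
Path length: 255000 mm³ / 0.1463 mm² → 1742993.8 mm.
Extrusion time = 1742993.8 / 116, so 15025.8 s.
In the requested units: 15025.8 s = 4.17 hours.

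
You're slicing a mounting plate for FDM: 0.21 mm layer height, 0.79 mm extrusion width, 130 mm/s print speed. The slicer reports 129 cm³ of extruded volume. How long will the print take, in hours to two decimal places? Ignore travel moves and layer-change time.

Bead cross-section: 0.21 × 0.79 → 0.1659 mm².
Path length: 129000 mm³ / 0.1659 mm² → 777576.9 mm.
Print-move time = 777576.9 / 130 = 5981.4 s.
That's 5981.4 s → 1.66 hours.

1.66 hours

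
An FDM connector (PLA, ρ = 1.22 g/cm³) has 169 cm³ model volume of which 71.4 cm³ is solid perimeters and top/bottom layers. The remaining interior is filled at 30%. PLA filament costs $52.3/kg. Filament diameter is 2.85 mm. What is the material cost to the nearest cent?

Infill region = 169 − 71.4, so 97.6 cm³.
Infill volume = 0.30 × 97.6, so 29.28 cm³.
Total extruded = 71.4 + 29.28 = 100.68 cm³.
Mass: 100.68 × 1.22 → 122.8296 g.
Cost = 122.8296 g / 1000 × $52.3/kg = $6.42.

$6.42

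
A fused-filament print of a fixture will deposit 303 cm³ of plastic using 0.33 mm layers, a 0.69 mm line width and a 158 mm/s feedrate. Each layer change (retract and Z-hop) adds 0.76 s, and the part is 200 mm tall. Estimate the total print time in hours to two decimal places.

2.47 hours

Extrusion cross-section: 0.33 × 0.69 → 0.2277 mm².
Path length: 303000 mm³ / 0.2277 mm² → 1330698.3 mm.
Print-move time: 1330698.3 / 158 → 8422.1 s.
Layer count = ceil(200 / 0.33) = 607.
Layer-change overhead = 607 × 0.76, so 461.32 s.
Total = 8422.1 + 461.32 = 8883.42 s = 2.47 hours.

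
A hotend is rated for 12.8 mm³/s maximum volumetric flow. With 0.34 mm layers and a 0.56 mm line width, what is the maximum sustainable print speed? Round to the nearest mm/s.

Extrusion cross-section = 0.34 × 0.56 = 0.1904 mm².
Max speed = 12.8 / 0.1904 = 67.23 ≈ 67 mm/s.

67 mm/s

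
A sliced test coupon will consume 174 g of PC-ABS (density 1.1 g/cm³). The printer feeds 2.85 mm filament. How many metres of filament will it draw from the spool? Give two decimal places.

24.80 m

Extruded volume: 174/1.1 = 158.1818 cm³ (158181.8 mm³).
Cross-section of 2.85 mm filament: π·(2.85/2)² = 6.3794 mm².
L = V/A = 158181.8/6.3794 = 24795.72 mm → 24.80 m.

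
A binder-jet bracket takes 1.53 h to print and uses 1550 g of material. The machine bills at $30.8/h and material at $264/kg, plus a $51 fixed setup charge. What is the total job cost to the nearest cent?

$507.32

Machine cost = 30.8 × 1.53, so $47.124.
Feedstock cost = 264 × 1550/1000, so $409.20.
Adding setup: 47.124 + 409.20 + 51 → 507.324 ≈ $507.32.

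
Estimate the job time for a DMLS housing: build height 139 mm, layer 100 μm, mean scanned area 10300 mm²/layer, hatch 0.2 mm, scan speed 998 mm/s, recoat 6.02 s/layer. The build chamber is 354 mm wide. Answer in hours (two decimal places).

22.25 hours

Layer count = ceil(139 / 0.1) = 1390.
Per-layer scan distance = 10300 / 0.2 = 51500 mm.
Per-layer scan time: 51500 / 998 → 51.6032 s.
Layer cycle = 51.6032 + 6.02 = 57.6232 s.
1390 layers × 57.6232 s/layer = 80096.248 s, i.e. 22.25 hours.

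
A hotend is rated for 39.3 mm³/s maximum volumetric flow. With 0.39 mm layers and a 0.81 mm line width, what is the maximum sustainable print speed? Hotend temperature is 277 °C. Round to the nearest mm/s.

124 mm/s

Bead cross-section = 0.39 × 0.81, so 0.3159 mm².
Max speed = 39.3 / 0.3159 = 124.41 ≈ 124 mm/s.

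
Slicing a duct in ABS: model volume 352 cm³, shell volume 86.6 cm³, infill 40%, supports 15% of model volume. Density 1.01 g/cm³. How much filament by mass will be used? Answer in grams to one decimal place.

248.0 g

Infill region: 352 − 86.6 → 265.4 cm³.
Deposited infill = 0.40 × 265.4 = 106.16 cm³.
Support: 0.15 × 352 → 52.8 cm³.
Total printed volume = 86.6 + 106.16 + 52.8, so 245.56 cm³.
Mass = 245.56 × 1.01 = 248.0156 g.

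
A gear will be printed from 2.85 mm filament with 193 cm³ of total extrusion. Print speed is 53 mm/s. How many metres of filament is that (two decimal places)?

30.25 m

A = π r² = π × 1.425² = 6.3794 mm².
L = 193000 mm³ / 6.3794 mm² = 30253.63 mm, i.e. 30.25 m.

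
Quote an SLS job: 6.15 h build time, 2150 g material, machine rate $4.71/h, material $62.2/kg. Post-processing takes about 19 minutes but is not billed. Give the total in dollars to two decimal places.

Machine cost = 4.71 × 6.15, so $28.9665.
Material charge: 62.2 × 2150/1000 → $133.73.
Job cost: 28.9665 + 133.73 = 162.6965 ≈ $162.70.

$162.70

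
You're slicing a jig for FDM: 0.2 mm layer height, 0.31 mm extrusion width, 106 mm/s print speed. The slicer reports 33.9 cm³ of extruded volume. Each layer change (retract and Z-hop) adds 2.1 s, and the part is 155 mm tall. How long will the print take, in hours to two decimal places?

Line area = 0.2 × 0.31, so 0.062 mm².
Toolpath length = 33.9 cm³ / 0.062 mm² = 33900 / 0.062 = 546774.2 mm.
Extrusion time: 546774.2 / 106 → 5158.2 s.
Layers = ⌈155/0.2⌉ = 775.
Layer-change overhead: 775 × 2.1 → 1627.5 s.
Altogether 5158.2 + 1627.5 = 6785.7 s, i.e. 1.88 hours.

1.88 hours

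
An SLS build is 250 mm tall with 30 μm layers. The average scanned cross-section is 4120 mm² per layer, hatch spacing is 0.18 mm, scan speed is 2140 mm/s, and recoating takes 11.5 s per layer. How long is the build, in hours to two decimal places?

51.38 hours

Number of layers: 250 / 0.03 → 8334 (rounded up).
Scan path per layer = 4120 / 0.18, so 22888.9 mm.
Per-layer scan time: 22888.9 / 2140 → 10.6957 s.
Layer cycle = 10.6957 + 11.5 = 22.1957 s.
Total: 8334 × 22.1957 s = 184978.9638 s → 51.38 hours.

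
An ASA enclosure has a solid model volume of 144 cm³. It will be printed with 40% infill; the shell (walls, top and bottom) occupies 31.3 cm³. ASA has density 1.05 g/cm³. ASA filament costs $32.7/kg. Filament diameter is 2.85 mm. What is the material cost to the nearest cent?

$2.62

Infill region = 144 − 31.3 = 112.7 cm³.
Infill volume = 0.40 × 112.7 = 45.08 cm³.
Deposited volume = 31.3 + 45.08, so 76.38 cm³.
Mass = 76.38 × 1.05, so 80.199 g.
Cost = 80.199 g / 1000 × $32.7/kg = $2.62.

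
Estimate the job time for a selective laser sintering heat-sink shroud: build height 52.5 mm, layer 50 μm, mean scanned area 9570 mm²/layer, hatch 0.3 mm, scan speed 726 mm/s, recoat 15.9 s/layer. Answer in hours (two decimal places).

17.45 hours

Layers = ⌈52.5/0.05⌉ = 1050.
Scan path per layer = 9570 / 0.3, so 31900 mm.
Scan time per layer = 31900 / 726 = 43.9394 s.
Layer cycle: 43.9394 + 15.9 → 59.8394 s.
Build time = 1050 × 59.8394 = 62831.37 s = 17.45 hours.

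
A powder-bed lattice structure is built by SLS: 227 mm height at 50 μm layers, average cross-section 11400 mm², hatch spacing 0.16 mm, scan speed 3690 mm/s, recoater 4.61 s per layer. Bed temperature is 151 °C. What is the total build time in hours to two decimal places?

30.16 hours

Layers = ⌈227/0.05⌉ = 4540.
Scan path per layer = 11400 / 0.16 = 71250 mm.
Scan time per layer = 71250 / 3690, so 19.3089 s.
Per-layer time = 19.3089 + 4.61 = 23.9189 s.
Build time = 4540 × 23.9189 = 108591.806 s = 30.16 hours.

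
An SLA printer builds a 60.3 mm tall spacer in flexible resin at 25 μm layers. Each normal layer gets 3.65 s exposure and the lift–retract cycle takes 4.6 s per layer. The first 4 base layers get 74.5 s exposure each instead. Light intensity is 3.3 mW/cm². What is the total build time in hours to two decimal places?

5.61 hours

Number of layers: 60.3 / 0.025 → 2412 (rounded up).
Burn-in layers: 4 × (74.5 + 4.6) → 316.4 s.
Regular layers: 2408 × (3.65 + 4.6) → 19866 s.
Sum: 316.4 + 19866 = 20182.4 s → 5.61 hours.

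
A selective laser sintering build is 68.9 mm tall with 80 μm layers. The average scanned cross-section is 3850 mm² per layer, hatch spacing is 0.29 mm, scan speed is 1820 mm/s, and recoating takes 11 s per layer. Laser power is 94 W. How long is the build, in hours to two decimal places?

4.38 hours

Layers = ⌈68.9/0.08⌉ = 862.
Per-layer scan distance = 3850 / 0.29, so 13275.9 mm.
Per-layer scan time = 13275.9 / 1820 = 7.2945 s.
Per-layer time: 7.2945 + 11 → 18.2945 s.
Build time = 862 × 18.2945 = 15769.859 s = 4.38 hours.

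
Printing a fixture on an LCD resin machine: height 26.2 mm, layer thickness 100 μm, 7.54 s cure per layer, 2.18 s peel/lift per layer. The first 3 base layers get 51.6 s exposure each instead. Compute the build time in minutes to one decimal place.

Layers = ⌈26.2/0.1⌉ = 262.
Bottom layers = 3 × (51.6 + 2.18), so 161.34 s.
Regular layers = 259 × (7.54 + 2.18) = 2517.48 s.
Total = 161.34 + 2517.48 = 2678.82 s = 44.6 minutes.

44.6 minutes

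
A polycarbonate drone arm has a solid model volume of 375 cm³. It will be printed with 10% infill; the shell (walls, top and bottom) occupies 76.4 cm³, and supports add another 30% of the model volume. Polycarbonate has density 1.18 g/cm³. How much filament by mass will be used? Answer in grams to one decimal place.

Interior volume = 375 − 76.4 = 298.6 cm³.
Infill volume = 0.10 × 298.6, so 29.86 cm³.
Support: 0.30 × 375 → 112.5 cm³.
Deposited volume = 76.4 + 29.86 + 112.5, so 218.76 cm³.
Mass = 218.76 × 1.18 = 258.1368 g.

258.1 g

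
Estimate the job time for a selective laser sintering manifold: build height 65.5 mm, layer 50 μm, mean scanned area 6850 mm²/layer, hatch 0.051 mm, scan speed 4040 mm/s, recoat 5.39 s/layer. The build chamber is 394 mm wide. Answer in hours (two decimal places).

14.06 hours

Layers = ⌈65.5/0.05⌉ = 1310.
Per-layer scan distance = 6850 / 0.051, so 134313.7 mm.
Scan time per layer: 134313.7 / 4040 → 33.246 s.
Layer cycle = 33.246 + 5.39, so 38.636 s.
Build time = 1310 × 38.636 = 50613.16 s = 14.06 hours.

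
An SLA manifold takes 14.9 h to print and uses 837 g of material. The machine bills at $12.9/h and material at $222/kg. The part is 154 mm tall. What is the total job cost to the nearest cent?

$378.02

Machine cost: 12.9 × 14.9 → $192.21.
Feedstock cost: 222 × 837/1000 → $185.814.
Job cost: 192.21 + 185.814 = 378.024 ≈ $378.02.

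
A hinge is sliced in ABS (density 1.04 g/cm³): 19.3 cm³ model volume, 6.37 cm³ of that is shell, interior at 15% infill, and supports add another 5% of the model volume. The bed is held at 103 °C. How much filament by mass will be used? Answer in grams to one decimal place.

Interior volume = 19.3 − 6.37 = 12.93 cm³.
Infill deposited: 0.15 × 12.93 → 1.9395 cm³.
Support = 0.05 × 19.3, so 0.965 cm³.
Deposited volume: 6.37 + 1.9395 + 0.965 → 9.2745 cm³.
Mass: 9.2745 × 1.04 → 9.64548 g.

9.6 g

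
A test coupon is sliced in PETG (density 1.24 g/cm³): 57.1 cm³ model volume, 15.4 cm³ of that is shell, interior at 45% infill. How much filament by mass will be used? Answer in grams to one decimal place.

42.4 g

Infill region: 57.1 − 15.4 → 41.7 cm³.
Infill deposited: 0.45 × 41.7 → 18.765 cm³.
Total extruded: 15.4 + 18.765 → 34.165 cm³.
Mass: 34.165 × 1.24 → 42.3646 g.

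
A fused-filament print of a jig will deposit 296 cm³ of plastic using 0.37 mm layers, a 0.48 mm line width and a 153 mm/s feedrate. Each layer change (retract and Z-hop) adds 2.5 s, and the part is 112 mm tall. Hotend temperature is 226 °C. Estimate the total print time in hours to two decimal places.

Bead cross-section = 0.37 × 0.48, so 0.1776 mm².
Total extruded path = 296000/0.1776 = 1666666.7 mm.
Print-move time = 1666666.7 / 153 = 10893.2 s.
Layer count = ceil(112 / 0.37) = 303.
Non-print overhead = 303 × 2.5, so 757.5 s.
Altogether 10893.2 + 757.5 = 11650.7 s, i.e. 3.24 hours.

3.24 hours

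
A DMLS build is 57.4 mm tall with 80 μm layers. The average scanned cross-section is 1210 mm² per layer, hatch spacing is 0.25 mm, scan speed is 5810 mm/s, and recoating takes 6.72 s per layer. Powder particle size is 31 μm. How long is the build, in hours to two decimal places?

1.51 hours

Layer count = ceil(57.4 / 0.08) = 718.
Scan path per layer: 1210 / 0.25 → 4840 mm.
Scan time per layer: 4840 / 5810 → 0.833 s.
Time per layer = 0.833 + 6.72, so 7.553 s.
718 layers × 7.553 s/layer = 5423.054 s, i.e. 1.51 hours.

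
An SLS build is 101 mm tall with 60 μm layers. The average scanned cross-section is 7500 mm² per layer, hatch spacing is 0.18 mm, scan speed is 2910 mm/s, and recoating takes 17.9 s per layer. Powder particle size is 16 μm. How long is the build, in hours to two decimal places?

15.07 hours

Layer count = ceil(101 / 0.06) = 1684.
Per-layer scan distance = 7500 / 0.18, so 41666.7 mm.
Laser time per layer: 41666.7 / 2910 → 14.3185 s.
Per-layer time = 14.3185 + 17.9, so 32.2185 s.
Total: 1684 × 32.2185 s = 54255.954 s → 15.07 hours.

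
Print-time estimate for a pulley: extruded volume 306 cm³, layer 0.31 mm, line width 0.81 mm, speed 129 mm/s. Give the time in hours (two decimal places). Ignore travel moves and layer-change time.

Extrusion cross-section = 0.31 × 0.81, so 0.2511 mm².
Path length: 306000 mm³ / 0.2511 mm² → 1218638 mm.
Print-move time: 1218638 / 129 → 9446.8 s.
In the requested units: 9446.8 s = 2.62 hours.

2.62 hours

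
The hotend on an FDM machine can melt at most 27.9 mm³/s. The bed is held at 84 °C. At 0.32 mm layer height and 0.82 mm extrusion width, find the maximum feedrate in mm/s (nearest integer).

106 mm/s

Extrusion cross-section = 0.32 × 0.82 = 0.2624 mm².
v_max = Q/A = 27.9/0.2624 = 106.33 mm/s → 106 mm/s.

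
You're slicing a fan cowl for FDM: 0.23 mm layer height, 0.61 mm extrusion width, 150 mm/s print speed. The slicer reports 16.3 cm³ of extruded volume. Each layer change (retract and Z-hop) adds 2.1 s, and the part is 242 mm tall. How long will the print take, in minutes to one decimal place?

49.8 minutes

Bead cross-section = 0.23 × 0.61 = 0.1403 mm².
Path length: 16300 mm³ / 0.1403 mm² → 116179.6 mm.
Extrusion time = 116179.6 / 150, so 774.5 s.
Number of layers: 242 / 0.23 → 1053 (rounded up).
Z-hop total = 1053 × 2.1, so 2211.3 s.
Total = 774.5 + 2211.3 = 2985.8 s = 49.8 minutes.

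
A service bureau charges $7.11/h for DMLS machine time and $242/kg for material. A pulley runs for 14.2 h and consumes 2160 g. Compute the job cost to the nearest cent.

$623.68

Machine-time cost: 7.11 × 14.2 → $100.962.
Material charge: 242 × 2160/1000 → $522.72.
Total = 100.962 + 522.72 = 623.682 ≈ $623.68.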